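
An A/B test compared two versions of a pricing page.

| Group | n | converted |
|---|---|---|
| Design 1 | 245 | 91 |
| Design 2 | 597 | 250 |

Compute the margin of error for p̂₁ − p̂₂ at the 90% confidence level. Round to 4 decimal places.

0.0607

p̂₁ = 91/245 = 0.3714 and p̂₂ = 250/597 = 0.4188.
SE₁ = √(p̂₁(1−p̂₁)/n₁) = √(0.3714·0.6286/245) = 0.03087; SE₂ = √(0.4188·0.5812/597) = 0.02019.
Independent samples: SE of the difference = √(SE₁² + SE₂²) = √(0.0009529569 + 0.0004076361) = 0.03689.
z* for 90% confidence is 1.645, so the margin of error is 1.645 × 0.03689 = 0.06068.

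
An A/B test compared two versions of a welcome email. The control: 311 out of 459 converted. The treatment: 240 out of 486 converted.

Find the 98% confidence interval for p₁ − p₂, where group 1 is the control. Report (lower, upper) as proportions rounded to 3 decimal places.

(0.111, 0.257)

Sample proportions: 311/459 = 0.6776, 240/486 = 0.4938.
Each SE is √(p̂(1−p̂)/n): √(0.6776·0.3224/459) = 0.02182 and √(0.4938·0.5062/486) = 0.02268.
SE(p̂₁ − p̂₂) = √(SE₁² + SE₂²) = √(0.0004761124 + 0.0005143824) = 0.03147, since the two samples are independent.
At 98% confidence z* = 2.326; margin = 2.326 × 0.03147 = 0.07320.
The difference is 0.6776 − 0.4938 = 0.1838, so the interval is 0.1838 ± 0.07320 = (0.111, 0.257).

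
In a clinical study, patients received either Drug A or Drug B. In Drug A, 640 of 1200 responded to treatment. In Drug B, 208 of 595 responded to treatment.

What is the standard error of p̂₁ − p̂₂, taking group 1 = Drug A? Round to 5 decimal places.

Sample proportions: 640/1200 = 0.5333, 208/595 = 0.3496.
Each SE is √(p̂(1−p̂)/n): √(0.5333·0.4667/1200) = 0.01440 and √(0.3496·0.6504/595) = 0.01955.
SE(p̂₁ − p̂₂) = √(SE₁² + SE₂²) = √(0.00020736 + 0.0003822025) = 0.02428, since the two samples are independent.

0.02428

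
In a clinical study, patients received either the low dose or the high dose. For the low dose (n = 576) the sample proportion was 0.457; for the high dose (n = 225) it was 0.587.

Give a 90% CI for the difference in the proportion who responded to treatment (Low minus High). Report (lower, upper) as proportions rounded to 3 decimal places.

The two standard errors are √(0.4570×0.5430/576) = 0.02076 and √(0.5870×0.4130/225) = 0.03282.
Because the samples are independent, SE_diff = √(0.02076² + 0.03282²) = 0.03883.
Using z* = 1.645 for 90%, ME = 1.645 × 0.03883 = 0.06388.
p̂₁ − p̂₂ = -0.1300; interval -0.1300 ± 0.06388 gives (-0.194, -0.066).

(-0.194, -0.066)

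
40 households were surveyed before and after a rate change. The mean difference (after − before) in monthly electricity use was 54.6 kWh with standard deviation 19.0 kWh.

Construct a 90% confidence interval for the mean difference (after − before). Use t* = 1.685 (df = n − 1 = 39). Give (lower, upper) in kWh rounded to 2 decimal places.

Paired design: SE = s_d/√n = 19.0/√40 = 3.0042.
t* = 1.685; margin of error = 1.685 × 3.0042 = 5.0621.
54.6 ± 5.0621 → (49.54, 59.66).

(49.54, 59.66)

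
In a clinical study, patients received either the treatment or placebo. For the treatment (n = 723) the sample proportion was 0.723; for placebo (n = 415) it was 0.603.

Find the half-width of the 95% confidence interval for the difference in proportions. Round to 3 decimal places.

0.057

The two standard errors are √(0.7230×0.2770/723) = 0.01664 and √(0.6030×0.3970/415) = 0.02402.
Because the samples are independent, SE_diff = √(0.01664² + 0.02402²) = 0.02922.
Using z* = 1.960 for 95%, ME = 1.960 × 0.02922 = 0.05727.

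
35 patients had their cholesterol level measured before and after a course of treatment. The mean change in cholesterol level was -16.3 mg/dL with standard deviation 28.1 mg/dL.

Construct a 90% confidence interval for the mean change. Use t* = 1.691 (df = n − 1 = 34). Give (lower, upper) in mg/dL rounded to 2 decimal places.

(-24.33, -8.27)

Paired design: SE = s_d/√n = 28.1/√35 = 4.7498.
t* = 1.691; margin of error = 1.691 × 4.7498 = 8.0319.
-16.3 ± 8.0319 → (-24.33, -8.27).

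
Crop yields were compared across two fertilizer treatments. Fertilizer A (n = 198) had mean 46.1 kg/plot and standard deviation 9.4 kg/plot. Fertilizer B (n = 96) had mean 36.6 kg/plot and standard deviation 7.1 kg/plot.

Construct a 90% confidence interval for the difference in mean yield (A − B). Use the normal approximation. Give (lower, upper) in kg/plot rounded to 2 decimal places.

(7.88, 11.12)

Per-group SEs: s₁/√n₁ = 9.4/√198 = 0.6680, s₂/√n₂ = 7.1/√96 = 0.7246.
Unpooled SE of the difference: √(0.446224 + 0.52504516) = 0.9855.
Margin of error = z* · SE = 1.645 × 0.9855 = 1.6211.
x̄₁ − x̄₂ = 46.1 − 36.6 = 9.5000.
CI: 9.5000 ± 1.6211 = (7.88, 11.12).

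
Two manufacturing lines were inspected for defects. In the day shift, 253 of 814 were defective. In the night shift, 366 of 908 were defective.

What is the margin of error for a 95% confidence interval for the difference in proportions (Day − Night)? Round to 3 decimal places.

Sample proportions: 253/814 = 0.3108, 366/908 = 0.4031.
Each SE is √(p̂(1−p̂)/n): √(0.3108·0.6892/814) = 0.01622 and √(0.4031·0.5969/908) = 0.01628.
SE(p̂₁ − p̂₂) = √(SE₁² + SE₂²) = √(0.0002630884 + 0.0002650384) = 0.02298, since the two samples are independent.
At 95% confidence z* = 1.960; margin = 1.960 × 0.02298 = 0.04504.

0.045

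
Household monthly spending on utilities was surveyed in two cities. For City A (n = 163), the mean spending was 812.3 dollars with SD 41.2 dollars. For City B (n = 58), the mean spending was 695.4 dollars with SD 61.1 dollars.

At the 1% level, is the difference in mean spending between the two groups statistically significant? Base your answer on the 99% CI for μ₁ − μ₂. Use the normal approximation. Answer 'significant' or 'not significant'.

significant

Standard errors of each mean: 41.2/√163 = 3.2270 and 61.1/√58 = 8.0228.
SE(x̄₁ − x̄₂) = √(3.2270² + 8.0228²) = 8.6475 for independent samples with unequal variances.
With z* = 2.576, the margin is 2.576 × 8.6475 = 22.2760.
x̄₁ − x̄₂ = 812.3 − 695.4 = 116.9000; the interval is 116.9000 ± 22.2760 = (94.6240, 139.1760).
The interval (94.6240, 139.1760) does not contain 0, so the difference is significant.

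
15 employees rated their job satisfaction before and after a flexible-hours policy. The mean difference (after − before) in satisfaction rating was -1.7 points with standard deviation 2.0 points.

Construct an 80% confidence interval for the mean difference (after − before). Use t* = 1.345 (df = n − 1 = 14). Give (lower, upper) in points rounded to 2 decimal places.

(-2.39, -1.01)

This is a matched-pairs design, so SE = s_d/√n = 2.0/√15 = 0.5164.
Margin = 1.345 × 0.5164 = 0.6946; the interval is -1.7 ± 0.6946 = (-2.39, -1.01).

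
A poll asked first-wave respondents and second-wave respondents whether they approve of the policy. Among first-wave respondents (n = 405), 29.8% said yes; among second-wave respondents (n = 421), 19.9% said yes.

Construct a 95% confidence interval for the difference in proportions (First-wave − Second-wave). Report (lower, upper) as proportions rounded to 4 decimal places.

SE₁ = √(p̂₁(1−p̂₁)/n₁) = √(0.2980·0.7020/405) = 0.02273; SE₂ = √(0.1990·0.8010/421) = 0.01946.
Independent samples: SE of the difference = √(SE₁² + SE₂²) = √(0.0005166529 + 0.0003786916) = 0.02992.
z* for 95% confidence is 1.960, so the margin of error is 1.960 × 0.02992 = 0.05864.
Point estimate p̂₁ − p̂₂ = 0.2980 − 0.1990 = 0.0990.
0.0990 ± 0.05864 → (0.0404, 0.1576).

(0.0404, 0.1576)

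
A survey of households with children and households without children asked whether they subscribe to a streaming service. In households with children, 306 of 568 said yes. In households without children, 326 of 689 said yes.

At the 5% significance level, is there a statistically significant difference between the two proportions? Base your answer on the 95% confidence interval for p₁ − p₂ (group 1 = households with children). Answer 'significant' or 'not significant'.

First, p̂₁ = 306/568 = 0.5387; p̂₂ = 326/689 = 0.4731.
The two standard errors are √(0.5387×0.4613/568) = 0.02092 and √(0.4731×0.5269/689) = 0.01902.
Because the samples are independent, SE_diff = √(0.02092² + 0.01902²) = 0.02827.
Using z* = 1.960 for 95%, ME = 1.960 × 0.02827 = 0.05541.
p̂₁ − p̂₂ = 0.0656; interval 0.0656 ± 0.05541 gives (0.01019, 0.12101).
The interval (0.01019, 0.12101) does not contain 0, so the difference is significant.

significant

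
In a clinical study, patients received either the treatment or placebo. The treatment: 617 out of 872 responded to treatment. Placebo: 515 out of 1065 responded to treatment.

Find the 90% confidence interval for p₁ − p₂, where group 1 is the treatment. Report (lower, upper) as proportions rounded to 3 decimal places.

First, p̂₁ = 617/872 = 0.7076; p̂₂ = 515/1065 = 0.4836.
The two standard errors are √(0.7076×0.2924/872) = 0.01540 and √(0.4836×0.5164/1065) = 0.01531.
Because the samples are independent, SE_diff = √(0.01540² + 0.01531²) = 0.02172.
Using z* = 1.645 for 90%, ME = 1.645 × 0.02172 = 0.03573.
p̂₁ − p̂₂ = 0.2240; interval 0.2240 ± 0.03573 gives (0.188, 0.260).

(0.188, 0.260)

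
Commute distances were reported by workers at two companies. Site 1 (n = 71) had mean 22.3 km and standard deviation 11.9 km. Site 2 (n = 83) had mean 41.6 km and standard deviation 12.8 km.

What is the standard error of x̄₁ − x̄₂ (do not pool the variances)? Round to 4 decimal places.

1.9921

Per-group SEs: s₁/√n₁ = 11.9/√71 = 1.4123, s₂/√n₂ = 12.8/√83 = 1.4050.
Unpooled SE of the difference: √(1.99459129 + 1.974025) = 1.9921.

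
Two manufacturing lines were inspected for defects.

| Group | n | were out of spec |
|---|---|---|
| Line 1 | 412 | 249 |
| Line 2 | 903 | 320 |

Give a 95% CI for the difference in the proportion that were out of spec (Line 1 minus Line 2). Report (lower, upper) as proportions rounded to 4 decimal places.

p̂₁ = 249/412 = 0.6044 and p̂₂ = 320/903 = 0.3544.
SE₁ = √(p̂₁(1−p̂₁)/n₁) = √(0.6044·0.3956/412) = 0.02409; SE₂ = √(0.3544·0.6456/903) = 0.01592.
Independent samples: SE of the difference = √(SE₁² + SE₂²) = √(0.0005803281 + 0.0002534464) = 0.02888.
z* for 95% confidence is 1.960, so the margin of error is 1.960 × 0.02888 = 0.05660.
Point estimate p̂₁ − p̂₂ = 0.6044 − 0.3544 = 0.2500.
0.2500 ± 0.05660 → (0.1934, 0.3066).

(0.1934, 0.3066)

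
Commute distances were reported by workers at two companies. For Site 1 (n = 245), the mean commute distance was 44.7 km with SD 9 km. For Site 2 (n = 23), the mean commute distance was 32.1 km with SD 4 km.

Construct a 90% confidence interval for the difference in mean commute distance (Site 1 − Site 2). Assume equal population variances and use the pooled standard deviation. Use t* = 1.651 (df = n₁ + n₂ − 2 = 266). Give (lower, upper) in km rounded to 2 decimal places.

s_p = √[((n₁−1)s₁² + (n₂−1)s₂²)/(n₁+n₂−2)] = √[(244·9² + 22·4²)/266] = 8.6962.
SE = 8.6962·√(1/245 + 1/23) = 1.8965.
With t* = 1.651, margin = 1.651 × 1.8965 = 3.1311.
x̄₁ − x̄₂ = 44.7 − 32.1 = 12.6000; interval 12.6000 ± 3.1311 = (9.47, 15.73).

(9.47, 15.73)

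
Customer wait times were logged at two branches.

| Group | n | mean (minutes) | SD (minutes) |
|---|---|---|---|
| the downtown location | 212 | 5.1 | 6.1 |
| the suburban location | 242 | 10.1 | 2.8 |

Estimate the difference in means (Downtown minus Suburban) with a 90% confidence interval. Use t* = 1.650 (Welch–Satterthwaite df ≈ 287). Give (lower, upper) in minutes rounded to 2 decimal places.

(-5.75, -4.25)

SE₁ = s₁/√n₁ = 6.1/√212 = 0.4189; SE₂ = 2.8/√242 = 0.1800.
Independent samples, unequal variances: SE_diff = √(SE₁² + SE₂²) = √(0.17547721 + 0.0324) = 0.4559.
t* = 1.650, so margin of error = 1.650 × 0.4559 = 0.7522.
Difference in means = 5.1 − 10.1 = -5.0000.
-5.0000 ± 0.7522 → (-5.75, -4.25).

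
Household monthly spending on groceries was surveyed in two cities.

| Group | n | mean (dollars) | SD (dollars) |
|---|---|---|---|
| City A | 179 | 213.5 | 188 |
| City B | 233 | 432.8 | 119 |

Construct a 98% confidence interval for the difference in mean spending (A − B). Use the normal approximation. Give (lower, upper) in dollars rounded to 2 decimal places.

(-256.68, -181.92)

Per-group SEs: s₁/√n₁ = 188/√179 = 14.0518, s₂/√n₂ = 119/√233 = 7.7959.
Unpooled SE of the difference: √(197.45308324 + 60.77605681) = 16.0695.
Margin of error = z* · SE = 2.326 × 16.0695 = 37.3777.
x̄₁ − x̄₂ = 213.5 − 432.8 = -219.3000.
CI: -219.3000 ± 37.3777 = (-256.68, -181.92).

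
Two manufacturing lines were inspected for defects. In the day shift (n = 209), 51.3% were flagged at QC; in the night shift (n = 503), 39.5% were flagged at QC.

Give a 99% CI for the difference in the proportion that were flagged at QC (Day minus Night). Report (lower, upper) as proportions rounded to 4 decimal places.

Each SE is √(p̂(1−p̂)/n): √(0.5130·0.4870/209) = 0.03457 and √(0.3950·0.6050/503) = 0.02180.
SE(p̂₁ − p̂₂) = √(SE₁² + SE₂²) = √(0.0011950849 + 0.00047524) = 0.04087, since the two samples are independent.
At 99% confidence z* = 2.576; margin = 2.576 × 0.04087 = 0.10528.
The difference is 0.5130 − 0.3950 = 0.1180, so the interval is 0.1180 ± 0.10528 = (0.0127, 0.2233).

(0.0127, 0.2233)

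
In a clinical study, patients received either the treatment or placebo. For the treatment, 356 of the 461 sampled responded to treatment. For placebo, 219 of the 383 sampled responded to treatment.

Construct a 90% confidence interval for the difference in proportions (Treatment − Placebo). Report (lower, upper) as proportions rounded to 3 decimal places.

(0.148, 0.253)

p̂₁ = 356/461 = 0.7722 and p̂₂ = 219/383 = 0.5718.
SE₁ = √(p̂₁(1−p̂₁)/n₁) = √(0.7722·0.2278/461) = 0.01953; SE₂ = √(0.5718·0.4282/383) = 0.02528.
Independent samples: SE of the difference = √(SE₁² + SE₂²) = √(0.0003814209 + 0.0006390784) = 0.03195.
z* for 90% confidence is 1.645, so the margin of error is 1.645 × 0.03195 = 0.05256.
Point estimate p̂₁ − p̂₂ = 0.7722 − 0.5718 = 0.2004.
0.2004 ± 0.05256 → (0.148, 0.253).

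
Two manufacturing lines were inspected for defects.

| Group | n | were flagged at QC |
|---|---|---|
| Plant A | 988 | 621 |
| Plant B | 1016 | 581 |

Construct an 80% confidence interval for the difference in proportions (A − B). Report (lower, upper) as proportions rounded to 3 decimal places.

First, p̂₁ = 621/988 = 0.6285; p̂₂ = 581/1016 = 0.5719.
The two standard errors are √(0.6285×0.3715/988) = 0.01537 and √(0.5719×0.4281/1016) = 0.01552.
Because the samples are independent, SE_diff = √(0.01537² + 0.01552²) = 0.02184.
Using z* = 1.282 for 80%, ME = 1.282 × 0.02184 = 0.02800.
p̂₁ − p̂₂ = 0.0566; interval 0.0566 ± 0.02800 gives (0.029, 0.085).

(0.029, 0.085)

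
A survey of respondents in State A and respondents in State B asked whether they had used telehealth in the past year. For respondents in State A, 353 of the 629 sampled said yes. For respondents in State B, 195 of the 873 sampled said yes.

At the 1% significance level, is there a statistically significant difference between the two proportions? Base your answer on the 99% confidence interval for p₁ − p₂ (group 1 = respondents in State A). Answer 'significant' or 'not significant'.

significant

First, p̂₁ = 353/629 = 0.5612; p̂₂ = 195/873 = 0.2234.
The two standard errors are √(0.5612×0.4388/629) = 0.01979 and √(0.2234×0.7766/873) = 0.01410.
Because the samples are independent, SE_diff = √(0.01979² + 0.01410²) = 0.02430.
Using z* = 2.576 for 99%, ME = 2.576 × 0.02430 = 0.06260.
p̂₁ − p̂₂ = 0.3378; interval 0.3378 ± 0.06260 gives (0.27520, 0.40040).
The interval (0.27520, 0.40040) does not contain 0, so the difference is significant.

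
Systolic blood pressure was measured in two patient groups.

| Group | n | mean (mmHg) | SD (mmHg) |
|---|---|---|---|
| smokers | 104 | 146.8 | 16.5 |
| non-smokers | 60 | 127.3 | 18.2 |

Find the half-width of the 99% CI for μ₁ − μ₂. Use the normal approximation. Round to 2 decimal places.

Per-group SEs: s₁/√n₁ = 16.5/√104 = 1.6180, s₂/√n₂ = 18.2/√60 = 2.3496.
Unpooled SE of the difference: √(2.617924 + 5.52062016) = 2.8528.
Margin of error = z* · SE = 2.576 × 2.8528 = 7.3488.

7.35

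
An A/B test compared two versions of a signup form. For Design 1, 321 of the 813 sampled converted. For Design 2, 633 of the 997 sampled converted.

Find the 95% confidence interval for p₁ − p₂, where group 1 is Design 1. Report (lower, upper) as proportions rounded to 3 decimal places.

First, p̂₁ = 321/813 = 0.3948; p̂₂ = 633/997 = 0.6349.
The two standard errors are √(0.3948×0.6052/813) = 0.01714 and √(0.6349×0.3651/997) = 0.01525.
Because the samples are independent, SE_diff = √(0.01714² + 0.01525²) = 0.02294.
Using z* = 1.960 for 95%, ME = 1.960 × 0.02294 = 0.04496.
p̂₁ − p̂₂ = -0.2401; interval -0.2401 ± 0.04496 gives (-0.285, -0.195).

(-0.285, -0.195)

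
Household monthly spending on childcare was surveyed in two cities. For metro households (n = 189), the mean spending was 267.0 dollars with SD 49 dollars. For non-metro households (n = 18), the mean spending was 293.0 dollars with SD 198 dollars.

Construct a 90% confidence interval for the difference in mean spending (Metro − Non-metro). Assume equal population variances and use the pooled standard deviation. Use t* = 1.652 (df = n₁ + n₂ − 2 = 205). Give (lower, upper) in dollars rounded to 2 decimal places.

s_p = √[((n₁−1)s₁² + (n₂−1)s₂²)/(n₁+n₂−2)] = √[(188·49² + 17·198²)/205] = 73.8441.
SE = 73.8441·√(1/189 + 1/18) = 18.2152.
With t* = 1.652, margin = 1.652 × 18.2152 = 30.0915.
x̄₁ − x̄₂ = 267.0 − 293.0 = -26.0000; interval -26.0000 ± 30.0915 = (-56.09, 4.09).

(-56.09, 4.09)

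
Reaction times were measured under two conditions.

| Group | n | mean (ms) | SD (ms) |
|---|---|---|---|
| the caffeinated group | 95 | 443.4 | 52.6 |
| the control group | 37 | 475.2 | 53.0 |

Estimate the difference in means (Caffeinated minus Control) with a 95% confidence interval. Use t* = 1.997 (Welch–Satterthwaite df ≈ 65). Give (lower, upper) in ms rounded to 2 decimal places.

Standard errors of each mean: 52.6/√95 = 5.3966 and 53.0/√37 = 8.7131.
SE(x̄₁ − x̄₂) = √(5.3966² + 8.7131²) = 10.2490 for independent samples with unequal variances.
With t* = 1.997, the margin is 1.997 × 10.2490 = 20.4673.
x̄₁ − x̄₂ = 443.4 − 475.2 = -31.8000; the interval is -31.8000 ± 20.4673 = (-52.27, -11.33).

(-52.27, -11.33)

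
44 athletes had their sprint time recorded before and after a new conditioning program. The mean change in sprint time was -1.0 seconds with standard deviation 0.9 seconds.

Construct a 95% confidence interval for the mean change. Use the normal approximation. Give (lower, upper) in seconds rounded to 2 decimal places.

Paired design: SE = s_d/√n = 0.9/√44 = 0.1357.
z* = 1.960; margin of error = 1.960 × 0.1357 = 0.2660.
-1.0 ± 0.2660 → (-1.27, -0.73).

(-1.27, -0.73)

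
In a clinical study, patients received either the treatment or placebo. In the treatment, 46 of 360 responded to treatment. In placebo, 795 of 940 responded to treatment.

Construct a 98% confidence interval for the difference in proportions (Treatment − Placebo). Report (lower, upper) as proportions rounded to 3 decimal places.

First, p̂₁ = 46/360 = 0.1278; p̂₂ = 795/940 = 0.8457.
The two standard errors are √(0.1278×0.8722/360) = 0.01760 and √(0.8457×0.1543/940) = 0.01178.
Because the samples are independent, SE_diff = √(0.01760² + 0.01178²) = 0.02118.
Using z* = 2.326 for 98%, ME = 2.326 × 0.02118 = 0.04926.
p̂₁ − p̂₂ = -0.7179; interval -0.7179 ± 0.04926 gives (-0.767, -0.669).

(-0.767, -0.669)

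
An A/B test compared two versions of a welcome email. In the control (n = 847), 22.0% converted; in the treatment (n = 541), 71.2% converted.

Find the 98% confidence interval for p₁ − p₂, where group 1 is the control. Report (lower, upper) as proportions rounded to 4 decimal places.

The two standard errors are √(0.2200×0.7800/847) = 0.01423 and √(0.7120×0.2880/541) = 0.01947.
Because the samples are independent, SE_diff = √(0.01423² + 0.01947²) = 0.02412.
Using z* = 2.326 for 98%, ME = 2.326 × 0.02412 = 0.05610.
p̂₁ − p̂₂ = -0.4920; interval -0.4920 ± 0.05610 gives (-0.5481, -0.4359).

(-0.5481, -0.4359)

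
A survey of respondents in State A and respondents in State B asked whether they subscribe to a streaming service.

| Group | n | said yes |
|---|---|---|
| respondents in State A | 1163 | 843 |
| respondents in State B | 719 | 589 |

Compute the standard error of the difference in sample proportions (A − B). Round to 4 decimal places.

0.0194

p̂₁ = 843/1163 = 0.7248 and p̂₂ = 589/719 = 0.8192.
SE₁ = √(p̂₁(1−p̂₁)/n₁) = √(0.7248·0.2752/1163) = 0.01310; SE₂ = √(0.8192·0.1808/719) = 0.01435.
Independent samples: SE of the difference = √(SE₁² + SE₂²) = √(0.00017161 + 0.0002059225) = 0.01943.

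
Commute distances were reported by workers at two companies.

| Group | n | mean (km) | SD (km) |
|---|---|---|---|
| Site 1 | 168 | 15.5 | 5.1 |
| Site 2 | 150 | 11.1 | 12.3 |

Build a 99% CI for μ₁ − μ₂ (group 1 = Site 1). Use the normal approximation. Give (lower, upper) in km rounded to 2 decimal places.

(1.62, 7.18)

SE₁ = s₁/√n₁ = 5.1/√168 = 0.3935; SE₂ = 12.3/√150 = 1.0043.
Independent samples, unequal variances: SE_diff = √(SE₁² + SE₂²) = √(0.15484225 + 1.00861849) = 1.0786.
z* = 2.576, so margin of error = 2.576 × 1.0786 = 2.7785.
Difference in means = 15.5 − 11.1 = 4.4000.
4.4000 ± 2.7785 → (1.62, 7.18).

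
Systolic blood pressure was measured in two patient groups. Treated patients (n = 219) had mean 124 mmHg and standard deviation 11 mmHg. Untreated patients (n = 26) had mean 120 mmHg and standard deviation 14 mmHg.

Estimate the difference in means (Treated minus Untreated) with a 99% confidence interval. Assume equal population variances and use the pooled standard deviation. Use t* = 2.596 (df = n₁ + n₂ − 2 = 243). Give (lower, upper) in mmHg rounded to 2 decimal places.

s_p = √[((n₁−1)s₁² + (n₂−1)s₂²)/(n₁+n₂−2)] = √[(218·11² + 25·14²)/243] = 11.3453.
SE = 11.3453·√(1/219 + 1/26) = 2.3534.
With t* = 2.596, margin = 2.596 × 2.3534 = 6.1094.
x̄₁ − x̄₂ = 124 − 120 = 4.0000; interval 4.0000 ± 6.1094 = (-2.11, 10.11).

(-2.11, 10.11)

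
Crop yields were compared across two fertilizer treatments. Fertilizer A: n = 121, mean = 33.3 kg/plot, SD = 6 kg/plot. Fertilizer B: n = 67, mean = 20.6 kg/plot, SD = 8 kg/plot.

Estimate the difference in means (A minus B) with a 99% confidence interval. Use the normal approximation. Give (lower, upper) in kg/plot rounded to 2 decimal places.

SE₁ = s₁/√n₁ = 6/√121 = 0.5455; SE₂ = 8/√67 = 0.9774.
Independent samples, unequal variances: SE_diff = √(SE₁² + SE₂²) = √(0.29757025 + 0.95531076) = 1.1193.
z* = 2.576, so margin of error = 2.576 × 1.1193 = 2.8833.
Difference in means = 33.3 − 20.6 = 12.7000.
12.7000 ± 2.8833 → (9.82, 15.58).

(9.82, 15.58)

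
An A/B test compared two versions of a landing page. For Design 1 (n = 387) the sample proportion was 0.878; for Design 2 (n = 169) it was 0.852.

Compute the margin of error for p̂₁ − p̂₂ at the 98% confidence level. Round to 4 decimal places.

0.0744

Each SE is √(p̂(1−p̂)/n): √(0.8780·0.1220/387) = 0.01664 and √(0.8520·0.1480/169) = 0.02732.
SE(p̂₁ − p̂₂) = √(SE₁² + SE₂²) = √(0.0002768896 + 0.0007463824) = 0.03199, since the two samples are independent.
At 98% confidence z* = 2.326; margin = 2.326 × 0.03199 = 0.07441.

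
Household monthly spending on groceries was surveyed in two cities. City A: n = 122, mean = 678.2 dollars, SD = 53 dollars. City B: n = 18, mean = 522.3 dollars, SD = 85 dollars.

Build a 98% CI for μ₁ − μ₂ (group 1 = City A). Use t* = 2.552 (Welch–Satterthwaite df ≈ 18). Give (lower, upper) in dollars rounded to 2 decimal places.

Per-group SEs: s₁/√n₁ = 53/√122 = 4.7984, s₂/√n₂ = 85/√18 = 20.0347.
Unpooled SE of the difference: √(23.02464256 + 401.38920409) = 20.6013.
Margin of error = t* · SE = 2.552 × 20.6013 = 52.5745.
x̄₁ − x̄₂ = 678.2 − 522.3 = 155.9000.
CI: 155.9000 ± 52.5745 = (103.33, 208.47).

(103.33, 208.47)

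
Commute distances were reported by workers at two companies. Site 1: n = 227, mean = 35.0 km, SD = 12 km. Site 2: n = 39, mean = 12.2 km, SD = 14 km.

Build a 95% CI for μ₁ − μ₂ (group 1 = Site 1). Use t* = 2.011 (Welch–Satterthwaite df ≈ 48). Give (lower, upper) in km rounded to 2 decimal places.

(18.02, 27.58)

SE₁ = s₁/√n₁ = 12/√227 = 0.7965; SE₂ = 14/√39 = 2.2418.
Independent samples, unequal variances: SE_diff = √(SE₁² + SE₂²) = √(0.63441225 + 5.02566724) = 2.3791.
t* = 2.011, so margin of error = 2.011 × 2.3791 = 4.7844.
Difference in means = 35.0 − 12.2 = 22.8000.
22.8000 ± 4.7844 → (18.02, 27.58).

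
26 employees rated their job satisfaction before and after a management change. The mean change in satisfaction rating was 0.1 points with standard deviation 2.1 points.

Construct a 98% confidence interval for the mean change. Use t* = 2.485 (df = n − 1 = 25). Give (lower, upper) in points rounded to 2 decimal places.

This is a matched-pairs design, so SE = s_d/√n = 2.1/√26 = 0.4118.
Margin = 2.485 × 0.4118 = 1.0233; the interval is 0.1 ± 1.0233 = (-0.92, 1.12).

(-0.92, 1.12)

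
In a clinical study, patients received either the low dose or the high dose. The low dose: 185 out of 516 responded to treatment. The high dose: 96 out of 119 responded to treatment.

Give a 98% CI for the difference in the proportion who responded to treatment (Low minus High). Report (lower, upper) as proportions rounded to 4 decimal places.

(-0.5457, -0.3507)

p̂₁ = 185/516 = 0.3585 and p̂₂ = 96/119 = 0.8067.
SE₁ = √(p̂₁(1−p̂₁)/n₁) = √(0.3585·0.6415/516) = 0.02111; SE₂ = √(0.8067·0.1933/119) = 0.03620.
Independent samples: SE of the difference = √(SE₁² + SE₂²) = √(0.0004456321 + 0.00131044) = 0.04191.
z* for 98% confidence is 2.326, so the margin of error is 2.326 × 0.04191 = 0.09748.
Point estimate p̂₁ − p̂₂ = 0.3585 − 0.8067 = -0.4482.
-0.4482 ± 0.09748 → (-0.5457, -0.3507).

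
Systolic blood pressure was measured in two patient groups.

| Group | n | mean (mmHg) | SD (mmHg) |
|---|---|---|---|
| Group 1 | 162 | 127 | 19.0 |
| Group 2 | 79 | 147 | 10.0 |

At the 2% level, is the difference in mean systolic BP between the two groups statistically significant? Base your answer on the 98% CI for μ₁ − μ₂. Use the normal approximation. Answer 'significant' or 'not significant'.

significant

Standard errors of each mean: 19.0/√162 = 1.4928 and 10.0/√79 = 1.1251.
SE(x̄₁ − x̄₂) = √(1.4928² + 1.1251²) = 1.8693 for independent samples with unequal variances.
With z* = 2.326, the margin is 2.326 × 1.8693 = 4.3480.
x̄₁ − x̄₂ = 127 − 147 = -20.0000; the interval is -20.0000 ± 4.3480 = (-24.3480, -15.6520).
The interval (-24.3480, -15.6520) does not contain 0, so the difference is significant.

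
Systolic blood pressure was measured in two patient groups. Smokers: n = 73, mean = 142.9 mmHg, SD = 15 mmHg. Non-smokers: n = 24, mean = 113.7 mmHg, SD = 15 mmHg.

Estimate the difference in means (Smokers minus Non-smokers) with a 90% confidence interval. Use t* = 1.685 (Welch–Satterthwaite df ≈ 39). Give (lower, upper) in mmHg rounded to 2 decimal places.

Per-group SEs: s₁/√n₁ = 15/√73 = 1.7556, s₂/√n₂ = 15/√24 = 3.0619.
Unpooled SE of the difference: √(3.08213136 + 9.37523161) = 3.5295.
Margin of error = t* · SE = 1.685 × 3.5295 = 5.9472.
x̄₁ − x̄₂ = 142.9 − 113.7 = 29.2000.
CI: 29.2000 ± 5.9472 = (23.25, 35.15).

(23.25, 35.15)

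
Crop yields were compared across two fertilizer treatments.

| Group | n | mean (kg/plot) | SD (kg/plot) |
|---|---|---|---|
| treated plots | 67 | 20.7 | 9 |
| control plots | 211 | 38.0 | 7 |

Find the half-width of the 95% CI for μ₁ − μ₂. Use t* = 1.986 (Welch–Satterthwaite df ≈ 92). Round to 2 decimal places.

2.38

SE₁ = s₁/√n₁ = 9/√67 = 1.0995; SE₂ = 7/√211 = 0.4819.
Independent samples, unequal variances: SE_diff = √(SE₁² + SE₂²) = √(1.20890025 + 0.23222761) = 1.2005.
t* = 1.986, so margin of error = 1.986 × 1.2005 = 2.3842.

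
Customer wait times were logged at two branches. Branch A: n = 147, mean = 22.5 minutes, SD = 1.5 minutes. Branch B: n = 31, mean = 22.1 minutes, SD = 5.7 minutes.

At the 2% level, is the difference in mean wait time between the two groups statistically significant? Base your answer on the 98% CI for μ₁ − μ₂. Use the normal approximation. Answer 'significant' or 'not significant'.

SE₁ = s₁/√n₁ = 1.5/√147 = 0.1237; SE₂ = 5.7/√31 = 1.0238.
Independent samples, unequal variances: SE_diff = √(SE₁² + SE₂²) = √(0.01530169 + 1.04816644) = 1.0312.
z* = 2.326, so margin of error = 2.326 × 1.0312 = 2.3986.
Difference in means = 22.5 − 22.1 = 0.4000.
0.4000 ± 2.3986 → (-1.9986, 2.7986).
The interval (-1.9986, 2.7986) contains 0, so the difference is not significant.

not significant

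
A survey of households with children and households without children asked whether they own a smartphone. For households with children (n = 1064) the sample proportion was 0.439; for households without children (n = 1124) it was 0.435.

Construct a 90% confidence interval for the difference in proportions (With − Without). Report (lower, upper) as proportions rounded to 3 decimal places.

(-0.031, 0.039)

The two standard errors are √(0.4390×0.5610/1064) = 0.01521 and √(0.4350×0.5650/1124) = 0.01479.
Because the samples are independent, SE_diff = √(0.01521² + 0.01479²) = 0.02122.
Using z* = 1.645 for 90%, ME = 1.645 × 0.02122 = 0.03491.
p̂₁ − p̂₂ = 0.0040; interval 0.0040 ± 0.03491 gives (-0.031, 0.039).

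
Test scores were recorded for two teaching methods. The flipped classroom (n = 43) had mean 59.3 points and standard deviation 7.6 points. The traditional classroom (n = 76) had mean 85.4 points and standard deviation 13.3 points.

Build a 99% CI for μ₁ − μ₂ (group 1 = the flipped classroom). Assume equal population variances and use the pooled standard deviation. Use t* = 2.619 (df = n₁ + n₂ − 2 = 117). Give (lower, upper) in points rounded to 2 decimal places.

(-31.89, -20.31)

Pooled variance s_p² = [42·7.6² + 75·13.3²] / (43+76−2) = 134.1254, so s_p = 11.5813.
SE_diff = s_p·√(1/n₁ + 1/n₂) = 11.5813·√(1/43 + 1/76) = 2.2100.
t* = 2.619; margin = 2.619 × 2.2100 = 5.7880.
Difference = 59.3 − 85.4 = -26.1000.
-26.1000 ± 5.7880 → (-31.89, -20.31).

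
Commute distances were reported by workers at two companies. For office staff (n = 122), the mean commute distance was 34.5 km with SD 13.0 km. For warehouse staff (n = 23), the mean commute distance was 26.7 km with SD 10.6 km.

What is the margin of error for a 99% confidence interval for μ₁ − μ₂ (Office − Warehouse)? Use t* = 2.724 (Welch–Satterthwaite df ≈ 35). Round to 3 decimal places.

Per-group SEs: s₁/√n₁ = 13.0/√122 = 1.1770, s₂/√n₂ = 10.6/√23 = 2.2103.
Unpooled SE of the difference: √(1.385329 + 4.88542609) = 2.5041.
Margin of error = t* · SE = 2.724 × 2.5041 = 6.8212.

6.821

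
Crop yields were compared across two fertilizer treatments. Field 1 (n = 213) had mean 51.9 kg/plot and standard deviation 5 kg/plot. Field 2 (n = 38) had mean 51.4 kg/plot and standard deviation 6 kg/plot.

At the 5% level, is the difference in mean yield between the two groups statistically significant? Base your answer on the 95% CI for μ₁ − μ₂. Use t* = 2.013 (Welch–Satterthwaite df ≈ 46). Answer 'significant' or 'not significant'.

not significant

SE₁ = s₁/√n₁ = 5/√213 = 0.3426; SE₂ = 6/√38 = 0.9733.
Independent samples, unequal variances: SE_diff = √(SE₁² + SE₂²) = √(0.11737476 + 0.94731289) = 1.0318.
t* = 2.013, so margin of error = 2.013 × 1.0318 = 2.0770.
Difference in means = 51.9 − 51.4 = 0.5000.
0.5000 ± 2.0770 → (-1.5770, 2.5770).
The interval (-1.5770, 2.5770) contains 0, so the difference is not significant.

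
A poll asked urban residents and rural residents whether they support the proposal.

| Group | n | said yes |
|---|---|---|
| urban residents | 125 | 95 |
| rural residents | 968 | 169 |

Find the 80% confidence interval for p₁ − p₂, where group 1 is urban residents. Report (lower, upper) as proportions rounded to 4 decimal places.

(0.5340, 0.6368)

Sample proportions: 95/125 = 0.7600, 169/968 = 0.1746.
Each SE is √(p̂(1−p̂)/n): √(0.7600·0.2400/125) = 0.03820 and √(0.1746·0.8254/968) = 0.01220.
SE(p̂₁ − p̂₂) = √(SE₁² + SE₂²) = √(0.00145924 + 0.00014884) = 0.04010, since the two samples are independent.
At 80% confidence z* = 1.282; margin = 1.282 × 0.04010 = 0.05141.
The difference is 0.7600 − 0.1746 = 0.5854, so the interval is 0.5854 ± 0.05141 = (0.5340, 0.6368).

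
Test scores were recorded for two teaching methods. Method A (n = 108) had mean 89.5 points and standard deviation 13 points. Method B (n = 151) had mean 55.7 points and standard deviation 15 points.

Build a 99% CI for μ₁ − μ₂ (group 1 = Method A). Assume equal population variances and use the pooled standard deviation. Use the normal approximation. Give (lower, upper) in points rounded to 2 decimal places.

s_p = √[((n₁−1)s₁² + (n₂−1)s₂²)/(n₁+n₂−2)] = √[(107·13² + 150·15²)/257] = 14.2016.
SE = 14.2016·√(1/108 + 1/151) = 1.7897.
With z* = 2.576, margin = 2.576 × 1.7897 = 4.6103.
x̄₁ − x̄₂ = 89.5 − 55.7 = 33.8000; interval 33.8000 ± 4.6103 = (29.19, 38.41).

(29.19, 38.41)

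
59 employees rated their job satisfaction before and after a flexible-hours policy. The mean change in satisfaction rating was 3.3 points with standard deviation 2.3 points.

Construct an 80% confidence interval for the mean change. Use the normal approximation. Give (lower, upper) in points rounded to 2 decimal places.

(2.92, 3.68)

This is a matched-pairs design, so SE = s_d/√n = 2.3/√59 = 0.2994.
Margin = 1.282 × 0.2994 = 0.3838; the interval is 3.3 ± 0.3838 = (2.92, 3.68).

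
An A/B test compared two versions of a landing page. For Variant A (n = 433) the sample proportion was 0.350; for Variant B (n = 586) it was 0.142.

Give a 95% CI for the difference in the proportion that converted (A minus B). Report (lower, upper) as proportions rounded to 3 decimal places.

The two standard errors are √(0.3500×0.6500/433) = 0.02292 and √(0.1420×0.8580/586) = 0.01442.
Because the samples are independent, SE_diff = √(0.02292² + 0.01442²) = 0.02708.
Using z* = 1.960 for 95%, ME = 1.960 × 0.02708 = 0.05308.
p̂₁ − p̂₂ = 0.2080; interval 0.2080 ± 0.05308 gives (0.155, 0.261).

(0.155, 0.261)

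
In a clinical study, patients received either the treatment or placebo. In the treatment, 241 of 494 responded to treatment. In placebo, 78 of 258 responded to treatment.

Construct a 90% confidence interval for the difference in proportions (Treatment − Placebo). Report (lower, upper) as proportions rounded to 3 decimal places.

p̂₁ = 241/494 = 0.4879 and p̂₂ = 78/258 = 0.3023.
SE₁ = √(p̂₁(1−p̂₁)/n₁) = √(0.4879·0.5121/494) = 0.02249; SE₂ = √(0.3023·0.6977/258) = 0.02859.
Independent samples: SE of the difference = √(SE₁² + SE₂²) = √(0.0005058001 + 0.0008173881) = 0.03638.
z* for 90% confidence is 1.645, so the margin of error is 1.645 × 0.03638 = 0.05985.
Point estimate p̂₁ − p̂₂ = 0.4879 − 0.3023 = 0.1856.
0.1856 ± 0.05985 → (0.126, 0.245).

(0.126, 0.245)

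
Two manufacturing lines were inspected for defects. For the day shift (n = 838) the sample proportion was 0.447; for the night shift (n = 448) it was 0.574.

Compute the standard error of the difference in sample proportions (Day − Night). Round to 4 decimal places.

0.0290

Each SE is √(p̂(1−p̂)/n): √(0.4470·0.5530/838) = 0.01717 and √(0.5740·0.4260/448) = 0.02336.
SE(p̂₁ − p̂₂) = √(SE₁² + SE₂²) = √(0.0002948089 + 0.0005456896) = 0.02899, since the two samples are independent.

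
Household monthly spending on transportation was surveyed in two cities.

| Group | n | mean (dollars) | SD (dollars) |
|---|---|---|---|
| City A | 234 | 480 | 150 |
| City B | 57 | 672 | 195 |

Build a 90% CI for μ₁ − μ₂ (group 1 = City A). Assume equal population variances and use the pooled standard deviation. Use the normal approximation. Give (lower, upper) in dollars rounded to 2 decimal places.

Pooled variance s_p² = [233·150² + 56·195²] / (234+57−2) = 25508.3045, so s_p = 159.7132.
SE_diff = s_p·√(1/n₁ + 1/n₂) = 159.7132·√(1/234 + 1/57) = 23.5908.
z* = 1.645; margin = 1.645 × 23.5908 = 38.8069.
Difference = 480 − 672 = -192.0000.
-192.0000 ± 38.8069 → (-230.81, -153.19).

(-230.81, -153.19)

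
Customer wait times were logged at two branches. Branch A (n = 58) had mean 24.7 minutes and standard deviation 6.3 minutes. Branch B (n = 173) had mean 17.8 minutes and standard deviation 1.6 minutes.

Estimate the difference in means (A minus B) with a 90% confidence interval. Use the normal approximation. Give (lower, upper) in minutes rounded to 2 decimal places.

(5.52, 8.28)

SE₁ = s₁/√n₁ = 6.3/√58 = 0.8272; SE₂ = 1.6/√173 = 0.1216.
Independent samples, unequal variances: SE_diff = √(SE₁² + SE₂²) = √(0.68425984 + 0.01478656) = 0.8361.
z* = 1.645, so margin of error = 1.645 × 0.8361 = 1.3754.
Difference in means = 24.7 − 17.8 = 6.9000.
6.9000 ± 1.3754 → (5.52, 8.28).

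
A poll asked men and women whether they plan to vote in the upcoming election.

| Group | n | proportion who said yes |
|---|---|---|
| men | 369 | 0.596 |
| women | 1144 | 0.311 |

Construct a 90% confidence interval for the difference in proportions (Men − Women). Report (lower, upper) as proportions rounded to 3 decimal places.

Each SE is √(p̂(1−p̂)/n): √(0.5960·0.4040/369) = 0.02554 and √(0.3110·0.6890/1144) = 0.01369.
SE(p̂₁ − p̂₂) = √(SE₁² + SE₂²) = √(0.0006522916 + 0.0001874161) = 0.02898, since the two samples are independent.
At 90% confidence z* = 1.645; margin = 1.645 × 0.02898 = 0.04767.
The difference is 0.5960 − 0.3110 = 0.2850, so the interval is 0.2850 ± 0.04767 = (0.237, 0.333).

(0.237, 0.333)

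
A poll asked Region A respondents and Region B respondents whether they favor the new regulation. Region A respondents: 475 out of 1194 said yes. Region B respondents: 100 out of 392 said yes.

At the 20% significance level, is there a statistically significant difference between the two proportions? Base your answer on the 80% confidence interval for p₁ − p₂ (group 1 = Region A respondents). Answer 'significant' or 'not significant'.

significant

p̂₁ = 475/1194 = 0.3978 and p̂₂ = 100/392 = 0.2551.
SE₁ = √(p̂₁(1−p̂₁)/n₁) = √(0.3978·0.6022/1194) = 0.01416; SE₂ = √(0.2551·0.7449/392) = 0.02202.
Independent samples: SE of the difference = √(SE₁² + SE₂²) = √(0.0002005056 + 0.0004848804) = 0.02618.
z* for 80% confidence is 1.282, so the margin of error is 1.282 × 0.02618 = 0.03356.
Point estimate p̂₁ − p̂₂ = 0.3978 − 0.2551 = 0.1427.
0.1427 ± 0.03356 → (0.10914, 0.17626).
The interval (0.10914, 0.17626) does not contain 0, so the difference is significant.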